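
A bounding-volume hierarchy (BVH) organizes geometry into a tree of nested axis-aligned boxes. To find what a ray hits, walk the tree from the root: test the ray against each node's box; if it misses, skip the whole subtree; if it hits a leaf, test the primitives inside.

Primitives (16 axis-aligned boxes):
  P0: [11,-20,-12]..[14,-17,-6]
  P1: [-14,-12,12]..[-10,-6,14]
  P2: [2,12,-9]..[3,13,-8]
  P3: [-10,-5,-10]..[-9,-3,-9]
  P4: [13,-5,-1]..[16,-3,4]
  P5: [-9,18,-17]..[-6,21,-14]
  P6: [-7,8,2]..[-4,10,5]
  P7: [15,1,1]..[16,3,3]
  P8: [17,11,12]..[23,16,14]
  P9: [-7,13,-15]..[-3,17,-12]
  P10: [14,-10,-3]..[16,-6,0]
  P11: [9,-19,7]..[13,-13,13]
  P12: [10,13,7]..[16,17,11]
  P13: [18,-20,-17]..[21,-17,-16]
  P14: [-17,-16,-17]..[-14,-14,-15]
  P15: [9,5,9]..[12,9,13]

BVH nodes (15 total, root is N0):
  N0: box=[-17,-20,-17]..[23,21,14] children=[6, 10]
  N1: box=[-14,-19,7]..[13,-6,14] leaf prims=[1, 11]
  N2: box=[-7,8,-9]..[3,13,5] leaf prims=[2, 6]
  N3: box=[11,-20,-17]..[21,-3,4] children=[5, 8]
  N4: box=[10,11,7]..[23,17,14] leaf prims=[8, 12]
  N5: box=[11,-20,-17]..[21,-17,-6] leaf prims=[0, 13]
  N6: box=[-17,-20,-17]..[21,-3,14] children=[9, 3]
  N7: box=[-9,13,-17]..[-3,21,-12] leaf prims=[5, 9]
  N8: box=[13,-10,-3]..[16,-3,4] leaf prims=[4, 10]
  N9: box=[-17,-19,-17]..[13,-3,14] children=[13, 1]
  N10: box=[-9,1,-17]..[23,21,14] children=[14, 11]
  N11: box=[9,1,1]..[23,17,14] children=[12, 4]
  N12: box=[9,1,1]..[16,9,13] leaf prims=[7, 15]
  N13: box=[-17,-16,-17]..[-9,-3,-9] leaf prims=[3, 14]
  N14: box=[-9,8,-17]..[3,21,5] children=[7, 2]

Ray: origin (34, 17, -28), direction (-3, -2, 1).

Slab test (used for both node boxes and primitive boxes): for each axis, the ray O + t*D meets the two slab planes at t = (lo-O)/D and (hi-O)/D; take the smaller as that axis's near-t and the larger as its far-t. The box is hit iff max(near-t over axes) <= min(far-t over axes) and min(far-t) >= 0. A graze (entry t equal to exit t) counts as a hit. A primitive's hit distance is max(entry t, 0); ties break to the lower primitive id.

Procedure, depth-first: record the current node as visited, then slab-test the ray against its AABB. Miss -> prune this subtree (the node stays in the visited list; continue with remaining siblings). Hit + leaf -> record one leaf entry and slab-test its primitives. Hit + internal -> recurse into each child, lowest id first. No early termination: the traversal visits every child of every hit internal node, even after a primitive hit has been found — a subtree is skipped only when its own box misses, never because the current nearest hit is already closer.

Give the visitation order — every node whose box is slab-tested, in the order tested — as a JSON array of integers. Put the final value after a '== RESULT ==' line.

Traverse from the root:
N0 x:[11/3,17] y:[-2,37/2] z:[11,42] -> hit [11,17], descend [6, 10]
  N6 x:[13/3,17] y:[10,37/2] z:[11,42] -> hit [11,17], descend [3, 9]
    N3 x:[13/3,23/3] y:[10,37/2] z:[11,32] -> miss, prune
    N9 x:[7,17] y:[10,18] z:[11,42] -> hit [11,17], descend [1, 13]
      N1 x:[7,16] y:[23/2,18] z:[35,42] -> miss, prune
      N13 x:[43/3,17] y:[10,33/2] z:[11,19] -> hit [43/3,33/2] leaf, test {P3(miss), P14(miss)}
  N10 x:[11/3,43/3] y:[-2,8] z:[11,42] -> miss, prune

Visited [0, 6, 3, 9, 1, 13, 10]. Tests: 7 box, 1 leaf. Nearest: miss.

== RESULT ==
[0, 6, 3, 9, 1, 13, 10]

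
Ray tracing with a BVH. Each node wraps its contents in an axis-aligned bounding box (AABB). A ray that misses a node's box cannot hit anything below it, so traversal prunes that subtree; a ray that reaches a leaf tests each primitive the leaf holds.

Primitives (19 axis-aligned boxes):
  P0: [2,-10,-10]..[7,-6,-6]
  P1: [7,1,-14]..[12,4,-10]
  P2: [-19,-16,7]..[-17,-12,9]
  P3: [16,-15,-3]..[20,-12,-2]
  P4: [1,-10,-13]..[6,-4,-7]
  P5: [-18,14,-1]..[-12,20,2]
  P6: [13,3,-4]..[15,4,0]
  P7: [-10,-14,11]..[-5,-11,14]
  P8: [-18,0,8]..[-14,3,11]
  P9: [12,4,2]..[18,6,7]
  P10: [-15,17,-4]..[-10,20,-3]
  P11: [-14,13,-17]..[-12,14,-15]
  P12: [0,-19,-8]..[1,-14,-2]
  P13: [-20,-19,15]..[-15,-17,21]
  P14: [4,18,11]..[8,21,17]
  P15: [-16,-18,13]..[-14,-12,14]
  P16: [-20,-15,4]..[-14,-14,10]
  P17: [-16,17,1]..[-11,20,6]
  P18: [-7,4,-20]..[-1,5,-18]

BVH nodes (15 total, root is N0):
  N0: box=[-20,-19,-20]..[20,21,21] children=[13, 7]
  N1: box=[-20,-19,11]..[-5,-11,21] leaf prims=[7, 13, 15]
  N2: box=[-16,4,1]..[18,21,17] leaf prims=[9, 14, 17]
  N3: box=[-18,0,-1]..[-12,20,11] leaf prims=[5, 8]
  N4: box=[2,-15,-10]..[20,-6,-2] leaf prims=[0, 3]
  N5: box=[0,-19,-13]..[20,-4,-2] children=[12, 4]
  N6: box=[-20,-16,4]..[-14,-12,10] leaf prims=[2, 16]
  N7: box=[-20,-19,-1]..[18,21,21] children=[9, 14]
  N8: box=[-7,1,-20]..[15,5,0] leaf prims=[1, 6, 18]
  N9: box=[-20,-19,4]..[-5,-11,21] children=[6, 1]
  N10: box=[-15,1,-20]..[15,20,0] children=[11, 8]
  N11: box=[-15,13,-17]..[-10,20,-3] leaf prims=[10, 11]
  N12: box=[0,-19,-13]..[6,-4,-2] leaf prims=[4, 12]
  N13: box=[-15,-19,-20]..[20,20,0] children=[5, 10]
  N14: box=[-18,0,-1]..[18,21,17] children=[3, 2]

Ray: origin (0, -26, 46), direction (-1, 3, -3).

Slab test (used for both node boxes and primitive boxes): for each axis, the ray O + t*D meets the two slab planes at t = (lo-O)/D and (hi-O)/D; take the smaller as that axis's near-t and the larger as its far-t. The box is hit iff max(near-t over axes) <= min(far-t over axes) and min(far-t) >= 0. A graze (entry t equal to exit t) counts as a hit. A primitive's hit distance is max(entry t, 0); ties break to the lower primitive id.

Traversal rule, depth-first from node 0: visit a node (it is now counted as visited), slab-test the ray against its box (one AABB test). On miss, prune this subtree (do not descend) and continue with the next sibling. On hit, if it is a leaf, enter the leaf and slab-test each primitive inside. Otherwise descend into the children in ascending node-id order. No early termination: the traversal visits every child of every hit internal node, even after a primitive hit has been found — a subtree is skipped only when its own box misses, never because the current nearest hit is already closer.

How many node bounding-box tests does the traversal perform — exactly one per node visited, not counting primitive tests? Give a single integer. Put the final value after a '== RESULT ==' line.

Trace the traversal:
N0 x:[-20,20] y:[7/3,47/3] z:[25/3,22] -> hit [25/3,47/3], descend [7, 13]
  N7 x:[-18,20] y:[7/3,47/3] z:[25/3,47/3] -> hit [25/3,47/3], descend [9, 14]
    N9 x:[5,20] y:[7/3,5] z:[25/3,14] -> miss, prune
    N14 x:[-18,18] y:[26/3,47/3] z:[29/3,47/3] -> hit [29/3,47/3], descend [2, 3]
      N2 x:[-18,16] y:[10,47/3] z:[29/3,15] -> hit [10,15] leaf, test {P9(miss), P14(miss), P17@t=43/3}
      N3 x:[12,18] y:[26/3,46/3] z:[35/3,47/3] -> hit [12,46/3] leaf, test {P5@t=44/3, P8(miss)}
  N13 x:[-20,15] y:[7/3,46/3] z:[46/3,22] -> miss, prune

Visited [0, 7, 9, 14, 2, 3, 13]. Tests: 7 box, 2 leaf. Nearest: P17.

== RESULT ==
7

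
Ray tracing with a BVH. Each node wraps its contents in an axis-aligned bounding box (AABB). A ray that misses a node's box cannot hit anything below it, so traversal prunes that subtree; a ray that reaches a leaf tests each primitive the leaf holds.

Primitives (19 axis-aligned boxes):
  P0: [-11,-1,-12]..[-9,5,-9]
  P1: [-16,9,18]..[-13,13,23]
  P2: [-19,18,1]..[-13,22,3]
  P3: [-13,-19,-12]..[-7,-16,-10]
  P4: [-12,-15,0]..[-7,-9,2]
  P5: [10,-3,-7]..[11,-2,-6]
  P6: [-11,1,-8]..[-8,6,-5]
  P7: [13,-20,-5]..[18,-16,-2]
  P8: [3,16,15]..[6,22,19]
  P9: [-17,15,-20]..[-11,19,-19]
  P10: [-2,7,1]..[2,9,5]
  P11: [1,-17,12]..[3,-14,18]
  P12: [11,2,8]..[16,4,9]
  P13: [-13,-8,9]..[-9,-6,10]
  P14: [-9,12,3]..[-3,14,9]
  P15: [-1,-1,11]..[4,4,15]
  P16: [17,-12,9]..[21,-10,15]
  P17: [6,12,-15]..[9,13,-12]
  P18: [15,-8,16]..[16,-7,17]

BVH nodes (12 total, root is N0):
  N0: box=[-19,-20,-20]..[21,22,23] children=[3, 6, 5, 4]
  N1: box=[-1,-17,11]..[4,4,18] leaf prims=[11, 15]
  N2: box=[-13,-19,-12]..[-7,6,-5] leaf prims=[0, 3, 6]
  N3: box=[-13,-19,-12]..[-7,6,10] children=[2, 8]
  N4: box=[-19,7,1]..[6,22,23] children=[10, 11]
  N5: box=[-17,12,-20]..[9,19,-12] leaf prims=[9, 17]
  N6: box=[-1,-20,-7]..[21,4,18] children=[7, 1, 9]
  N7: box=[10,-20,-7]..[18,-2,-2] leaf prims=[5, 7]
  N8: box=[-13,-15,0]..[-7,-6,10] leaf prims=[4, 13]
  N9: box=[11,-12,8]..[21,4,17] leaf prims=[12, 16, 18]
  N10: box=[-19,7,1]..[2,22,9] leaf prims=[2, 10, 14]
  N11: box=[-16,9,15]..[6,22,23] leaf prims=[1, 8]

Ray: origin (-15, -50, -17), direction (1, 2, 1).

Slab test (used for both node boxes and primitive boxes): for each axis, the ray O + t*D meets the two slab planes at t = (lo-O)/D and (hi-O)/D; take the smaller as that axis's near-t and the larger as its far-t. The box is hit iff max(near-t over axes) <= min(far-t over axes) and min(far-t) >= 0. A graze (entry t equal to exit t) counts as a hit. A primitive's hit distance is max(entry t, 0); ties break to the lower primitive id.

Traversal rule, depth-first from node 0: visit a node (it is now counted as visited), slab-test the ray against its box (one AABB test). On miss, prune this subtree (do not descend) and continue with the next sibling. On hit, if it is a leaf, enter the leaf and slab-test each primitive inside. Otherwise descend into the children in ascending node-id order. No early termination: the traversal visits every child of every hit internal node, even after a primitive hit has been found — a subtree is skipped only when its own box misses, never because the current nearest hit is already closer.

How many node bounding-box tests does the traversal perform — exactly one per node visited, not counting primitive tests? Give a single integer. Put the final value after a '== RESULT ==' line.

Traverse from the root:
N0 x:[-4,36] y:[15,36] z:[-3,40] -> hit [15,36], descend [3, 4, 5, 6]
  N3 x:[2,8] y:[31/2,28] z:[5,27] -> miss, prune
  N4 x:[-4,21] y:[57/2,36] z:[18,40] -> miss, prune
  N5 x:[-2,24] y:[31,69/2] z:[-3,5] -> miss, prune
  N6 x:[14,36] y:[15,27] z:[10,35] -> hit [15,27], descend [1, 7, 9]
    N1 x:[14,19] y:[33/2,27] z:[28,35] -> miss, prune
    N7 x:[25,33] y:[15,24] z:[10,15] -> miss, prune
    N9 x:[26,36] y:[19,27] z:[25,34] -> hit [26,27] leaf, test {P12@t=26, P16(miss), P18(miss)}

Visited [0, 3, 4, 5, 6, 1, 7, 9]. Tests: 8 box, 1 leaf. Nearest: P12.

== RESULT ==
8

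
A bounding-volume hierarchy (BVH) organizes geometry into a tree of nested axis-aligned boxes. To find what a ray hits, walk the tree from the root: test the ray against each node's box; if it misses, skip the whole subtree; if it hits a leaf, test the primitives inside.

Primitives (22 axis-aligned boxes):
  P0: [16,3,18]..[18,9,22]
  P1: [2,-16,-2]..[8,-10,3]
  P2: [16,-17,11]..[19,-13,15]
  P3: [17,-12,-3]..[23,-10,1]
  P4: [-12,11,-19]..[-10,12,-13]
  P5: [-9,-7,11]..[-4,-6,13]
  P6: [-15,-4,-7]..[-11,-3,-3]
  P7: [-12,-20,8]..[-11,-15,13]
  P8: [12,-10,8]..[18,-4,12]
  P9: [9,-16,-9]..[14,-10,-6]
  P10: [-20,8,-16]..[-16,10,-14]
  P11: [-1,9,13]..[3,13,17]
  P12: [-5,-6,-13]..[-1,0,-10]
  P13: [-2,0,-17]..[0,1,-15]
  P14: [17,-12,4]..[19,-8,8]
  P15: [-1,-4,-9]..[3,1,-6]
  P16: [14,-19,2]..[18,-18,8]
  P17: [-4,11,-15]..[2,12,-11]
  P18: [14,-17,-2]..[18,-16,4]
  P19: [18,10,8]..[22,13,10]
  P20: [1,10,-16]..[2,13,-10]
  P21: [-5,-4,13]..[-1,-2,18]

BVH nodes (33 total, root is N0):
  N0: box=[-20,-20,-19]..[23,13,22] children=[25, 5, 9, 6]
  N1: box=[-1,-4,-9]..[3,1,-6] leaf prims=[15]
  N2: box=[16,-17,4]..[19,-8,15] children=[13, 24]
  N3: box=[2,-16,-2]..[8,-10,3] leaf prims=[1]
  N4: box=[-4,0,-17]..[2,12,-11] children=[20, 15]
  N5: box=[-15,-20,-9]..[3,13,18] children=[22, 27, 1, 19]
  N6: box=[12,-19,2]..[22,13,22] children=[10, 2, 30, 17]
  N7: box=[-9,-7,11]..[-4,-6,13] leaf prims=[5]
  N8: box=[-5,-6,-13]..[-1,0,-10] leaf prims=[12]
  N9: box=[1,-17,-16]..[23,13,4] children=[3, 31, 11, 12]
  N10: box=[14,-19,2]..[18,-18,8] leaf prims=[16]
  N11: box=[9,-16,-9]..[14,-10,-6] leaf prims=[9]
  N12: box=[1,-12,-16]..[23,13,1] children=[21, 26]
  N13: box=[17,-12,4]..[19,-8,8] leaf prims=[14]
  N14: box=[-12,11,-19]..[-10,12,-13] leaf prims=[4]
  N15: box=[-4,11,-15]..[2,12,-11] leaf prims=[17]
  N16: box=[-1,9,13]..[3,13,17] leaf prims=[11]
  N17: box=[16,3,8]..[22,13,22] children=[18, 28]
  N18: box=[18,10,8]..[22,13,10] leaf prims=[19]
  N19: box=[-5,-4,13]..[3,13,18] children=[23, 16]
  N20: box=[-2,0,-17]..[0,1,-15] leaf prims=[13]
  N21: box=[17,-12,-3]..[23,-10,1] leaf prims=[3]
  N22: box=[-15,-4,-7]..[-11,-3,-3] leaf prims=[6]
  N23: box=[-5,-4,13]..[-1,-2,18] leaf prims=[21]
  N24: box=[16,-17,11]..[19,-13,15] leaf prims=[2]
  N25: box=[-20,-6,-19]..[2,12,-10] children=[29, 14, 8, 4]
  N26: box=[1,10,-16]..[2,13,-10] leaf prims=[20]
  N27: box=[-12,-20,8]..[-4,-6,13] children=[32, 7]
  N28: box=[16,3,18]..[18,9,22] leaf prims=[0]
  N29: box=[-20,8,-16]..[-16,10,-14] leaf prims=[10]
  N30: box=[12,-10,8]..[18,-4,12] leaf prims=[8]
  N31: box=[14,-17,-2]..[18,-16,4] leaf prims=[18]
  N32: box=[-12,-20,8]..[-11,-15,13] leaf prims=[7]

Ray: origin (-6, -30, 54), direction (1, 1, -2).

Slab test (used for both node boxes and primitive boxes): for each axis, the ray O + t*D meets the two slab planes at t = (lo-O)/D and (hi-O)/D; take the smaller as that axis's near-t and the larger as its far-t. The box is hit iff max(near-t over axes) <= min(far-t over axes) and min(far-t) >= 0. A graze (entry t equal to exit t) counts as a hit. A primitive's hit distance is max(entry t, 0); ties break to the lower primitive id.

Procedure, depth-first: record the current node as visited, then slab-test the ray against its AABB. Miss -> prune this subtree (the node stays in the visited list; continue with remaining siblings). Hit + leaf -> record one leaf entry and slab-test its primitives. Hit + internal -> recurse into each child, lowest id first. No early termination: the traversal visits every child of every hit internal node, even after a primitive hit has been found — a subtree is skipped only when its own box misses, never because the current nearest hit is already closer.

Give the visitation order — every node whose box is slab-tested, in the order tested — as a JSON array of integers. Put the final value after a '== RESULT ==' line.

Trace the traversal:
N0 x:[-14,29] y:[10,43] z:[16,73/2] -> hit [16,29], descend [5, 6, 9, 25]
  N5 x:[-9,9] y:[10,43] z:[18,63/2] -> miss, prune
  N6 x:[18,28] y:[11,43] z:[16,26] -> hit [18,26], descend [2, 10, 17, 30]
    N2 x:[22,25] y:[13,22] z:[39/2,25] -> hit [22,22], descend [13, 24]
      N13 x:[23,25] y:[18,22] z:[23,25] -> miss, prune
      N24 x:[22,25] y:[13,17] z:[39/2,43/2] -> miss, prune
    N10 x:[20,24] y:[11,12] z:[23,26] -> miss, prune
    N17 x:[22,28] y:[33,43] z:[16,23] -> miss, prune
    N30 x:[18,24] y:[20,26] z:[21,23] -> hit [21,23] leaf, test {P8@t=21}
  N9 x:[7,29] y:[13,43] z:[25,35] -> hit [25,29], descend [3, 11, 12, 31]
    N3 x:[8,14] y:[14,20] z:[51/2,28] -> miss, prune
    N11 x:[15,20] y:[14,20] z:[30,63/2] -> miss, prune
    N12 x:[7,29] y:[18,43] z:[53/2,35] -> hit [53/2,29], descend [21, 26]
      N21 x:[23,29] y:[18,20] z:[53/2,57/2] -> miss, prune
      N26 x:[7,8] y:[40,43] z:[32,35] -> miss, prune
    N31 x:[20,24] y:[13,14] z:[25,28] -> miss, prune
  N25 x:[-14,8] y:[24,42] z:[32,73/2] -> miss, prune

Summary -> nodes [0, 5, 6, 2, 13, 24, 10, 17, 30, 9, 3, 11, 12, 21, 26, 31, 25]; box-tests=17; leaf-entries=1; first=P8

== RESULT ==
[0, 5, 6, 2, 13, 24, 10, 17, 30, 9, 3, 11, 12, 21, 26, 31, 25]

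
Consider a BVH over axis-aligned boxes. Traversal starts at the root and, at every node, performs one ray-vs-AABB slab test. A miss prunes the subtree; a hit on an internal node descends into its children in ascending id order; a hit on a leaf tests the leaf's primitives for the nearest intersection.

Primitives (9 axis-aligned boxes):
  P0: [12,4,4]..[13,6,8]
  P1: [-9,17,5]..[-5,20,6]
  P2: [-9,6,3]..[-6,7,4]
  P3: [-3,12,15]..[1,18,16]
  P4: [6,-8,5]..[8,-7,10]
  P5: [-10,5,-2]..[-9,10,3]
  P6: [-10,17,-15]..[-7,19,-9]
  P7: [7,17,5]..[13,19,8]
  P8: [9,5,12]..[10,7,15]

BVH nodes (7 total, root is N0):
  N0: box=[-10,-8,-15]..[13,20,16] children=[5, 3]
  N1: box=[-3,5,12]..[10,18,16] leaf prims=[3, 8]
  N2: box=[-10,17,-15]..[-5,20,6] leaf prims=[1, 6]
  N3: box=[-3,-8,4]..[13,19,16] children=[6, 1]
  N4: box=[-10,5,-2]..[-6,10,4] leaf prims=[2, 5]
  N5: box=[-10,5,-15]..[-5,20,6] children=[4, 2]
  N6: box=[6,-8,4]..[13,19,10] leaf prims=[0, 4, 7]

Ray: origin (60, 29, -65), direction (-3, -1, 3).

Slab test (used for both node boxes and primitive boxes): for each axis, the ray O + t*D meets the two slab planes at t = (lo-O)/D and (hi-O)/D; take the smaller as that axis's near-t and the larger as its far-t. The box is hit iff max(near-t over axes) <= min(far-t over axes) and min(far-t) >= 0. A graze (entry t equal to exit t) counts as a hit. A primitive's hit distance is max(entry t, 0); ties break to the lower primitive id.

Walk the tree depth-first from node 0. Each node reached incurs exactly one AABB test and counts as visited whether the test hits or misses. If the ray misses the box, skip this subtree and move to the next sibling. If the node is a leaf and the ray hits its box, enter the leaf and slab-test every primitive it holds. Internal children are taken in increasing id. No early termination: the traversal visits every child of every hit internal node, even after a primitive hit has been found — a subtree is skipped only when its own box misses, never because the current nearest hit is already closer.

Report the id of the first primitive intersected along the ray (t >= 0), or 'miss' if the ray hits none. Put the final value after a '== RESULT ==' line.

Trace the traversal:
N0 x:[47/3,70/3] y:[9,37] z:[50/3,27] -> hit [50/3,70/3], descend [3, 5]
  N3 x:[47/3,21] y:[10,37] z:[23,27] -> miss, prune
  N5 x:[65/3,70/3] y:[9,24] z:[50/3,71/3] -> hit [65/3,70/3], descend [2, 4]
    N2 x:[65/3,70/3] y:[9,12] z:[50/3,71/3] -> miss, prune
    N4 x:[22,70/3] y:[19,24] z:[21,23] -> hit [22,23] leaf, test {P2@t=68/3, P5(miss)}

Visited [0, 3, 5, 2, 4]. Tests: 5 box, 1 leaf. Nearest: P2.

== RESULT ==
2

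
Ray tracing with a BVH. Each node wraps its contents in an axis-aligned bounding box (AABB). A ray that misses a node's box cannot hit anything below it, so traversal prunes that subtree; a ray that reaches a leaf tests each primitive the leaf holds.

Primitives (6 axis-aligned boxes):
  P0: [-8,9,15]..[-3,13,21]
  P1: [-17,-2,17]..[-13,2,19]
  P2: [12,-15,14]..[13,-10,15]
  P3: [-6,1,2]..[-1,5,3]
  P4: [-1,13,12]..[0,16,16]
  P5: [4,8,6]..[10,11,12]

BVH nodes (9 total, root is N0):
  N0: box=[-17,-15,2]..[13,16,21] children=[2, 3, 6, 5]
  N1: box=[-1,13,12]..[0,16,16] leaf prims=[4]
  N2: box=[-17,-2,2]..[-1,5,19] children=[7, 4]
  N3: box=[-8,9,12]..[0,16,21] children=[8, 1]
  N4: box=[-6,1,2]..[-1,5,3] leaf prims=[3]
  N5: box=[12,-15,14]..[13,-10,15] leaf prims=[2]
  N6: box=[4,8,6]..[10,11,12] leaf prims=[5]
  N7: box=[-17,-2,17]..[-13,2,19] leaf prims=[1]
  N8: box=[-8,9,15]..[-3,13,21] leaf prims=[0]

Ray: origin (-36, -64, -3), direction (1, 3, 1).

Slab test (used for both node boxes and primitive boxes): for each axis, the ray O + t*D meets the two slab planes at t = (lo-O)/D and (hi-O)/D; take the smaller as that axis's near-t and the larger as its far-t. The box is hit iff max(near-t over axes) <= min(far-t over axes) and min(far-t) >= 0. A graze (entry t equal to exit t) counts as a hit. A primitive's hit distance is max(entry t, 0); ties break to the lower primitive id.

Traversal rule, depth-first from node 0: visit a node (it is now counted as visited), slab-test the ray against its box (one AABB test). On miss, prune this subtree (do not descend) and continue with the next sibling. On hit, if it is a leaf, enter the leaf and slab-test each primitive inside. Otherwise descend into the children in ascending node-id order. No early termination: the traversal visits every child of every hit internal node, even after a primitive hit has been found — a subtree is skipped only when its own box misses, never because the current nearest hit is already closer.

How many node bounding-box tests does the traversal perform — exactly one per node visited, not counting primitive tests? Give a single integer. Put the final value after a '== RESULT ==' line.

Traverse from the root:
N0 x:[19,49] y:[49/3,80/3] z:[5,24] -> hit [19,24], descend [2, 3, 5, 6]
  N2 x:[19,35] y:[62/3,23] z:[5,22] -> hit [62/3,22], descend [4, 7]
    N4 x:[30,35] y:[65/3,23] z:[5,6] -> miss, prune
    N7 x:[19,23] y:[62/3,22] z:[20,22] -> hit [62/3,22] leaf, test {P1@t=62/3}
  N3 x:[28,36] y:[73/3,80/3] z:[15,24] -> miss, prune
  N5 x:[48,49] y:[49/3,18] z:[17,18] -> miss, prune
  N6 x:[40,46] y:[24,25] z:[9,15] -> miss, prune

7 AABB tests over nodes [0, 2, 4, 7, 3, 5, 6]; 1 leaf entered; closest P1.

== RESULT ==
7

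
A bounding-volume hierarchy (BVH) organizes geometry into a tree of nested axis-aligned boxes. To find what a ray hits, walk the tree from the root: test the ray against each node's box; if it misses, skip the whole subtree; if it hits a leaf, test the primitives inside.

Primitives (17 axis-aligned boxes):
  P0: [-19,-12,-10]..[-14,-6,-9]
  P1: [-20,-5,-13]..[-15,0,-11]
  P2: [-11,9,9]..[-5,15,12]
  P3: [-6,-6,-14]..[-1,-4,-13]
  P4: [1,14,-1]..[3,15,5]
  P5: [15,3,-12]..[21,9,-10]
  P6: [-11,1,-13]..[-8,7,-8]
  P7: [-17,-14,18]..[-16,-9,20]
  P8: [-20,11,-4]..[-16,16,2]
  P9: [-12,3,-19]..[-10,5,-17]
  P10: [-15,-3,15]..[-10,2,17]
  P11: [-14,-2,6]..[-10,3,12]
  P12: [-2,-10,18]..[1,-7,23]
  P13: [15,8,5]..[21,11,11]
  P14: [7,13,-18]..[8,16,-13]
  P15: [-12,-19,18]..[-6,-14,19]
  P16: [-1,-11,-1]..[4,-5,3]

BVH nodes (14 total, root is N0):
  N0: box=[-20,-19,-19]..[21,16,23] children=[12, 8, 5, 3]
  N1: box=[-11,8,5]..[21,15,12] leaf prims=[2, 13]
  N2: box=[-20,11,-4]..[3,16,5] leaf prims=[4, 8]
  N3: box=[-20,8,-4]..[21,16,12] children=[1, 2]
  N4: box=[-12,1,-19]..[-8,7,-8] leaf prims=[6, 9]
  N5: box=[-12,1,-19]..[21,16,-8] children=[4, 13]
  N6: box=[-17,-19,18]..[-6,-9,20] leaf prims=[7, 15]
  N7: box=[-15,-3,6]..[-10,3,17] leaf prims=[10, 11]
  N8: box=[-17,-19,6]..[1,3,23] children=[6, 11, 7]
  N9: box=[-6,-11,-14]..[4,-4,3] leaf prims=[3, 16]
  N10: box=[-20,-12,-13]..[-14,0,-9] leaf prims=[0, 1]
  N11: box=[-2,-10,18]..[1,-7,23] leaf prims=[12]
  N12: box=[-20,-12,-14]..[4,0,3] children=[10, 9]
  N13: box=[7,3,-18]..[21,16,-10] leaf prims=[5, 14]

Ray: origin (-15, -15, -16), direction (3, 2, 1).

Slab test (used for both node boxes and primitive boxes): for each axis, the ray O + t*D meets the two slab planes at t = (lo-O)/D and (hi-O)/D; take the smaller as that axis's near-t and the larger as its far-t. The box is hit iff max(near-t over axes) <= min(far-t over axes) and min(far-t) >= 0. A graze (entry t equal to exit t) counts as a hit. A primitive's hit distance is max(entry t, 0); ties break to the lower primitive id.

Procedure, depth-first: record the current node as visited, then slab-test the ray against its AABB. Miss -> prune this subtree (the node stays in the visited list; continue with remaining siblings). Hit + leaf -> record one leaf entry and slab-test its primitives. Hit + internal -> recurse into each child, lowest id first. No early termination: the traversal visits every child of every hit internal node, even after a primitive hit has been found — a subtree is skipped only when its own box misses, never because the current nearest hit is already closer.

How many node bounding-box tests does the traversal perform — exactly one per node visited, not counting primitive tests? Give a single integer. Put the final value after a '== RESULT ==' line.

Trace the traversal:
N0 x:[-5/3,12] y:[-2,31/2] z:[-3,39] -> hit [-5/3,12], descend [3, 5, 8, 12]
  N3 x:[-5/3,12] y:[23/2,31/2] z:[12,28] -> hit [12,12], descend [1, 2]
    N1 x:[4/3,12] y:[23/2,15] z:[21,28] -> miss, prune
    N2 x:[-5/3,6] y:[13,31/2] z:[12,21] -> miss, prune
  N5 x:[1,12] y:[8,31/2] z:[-3,8] -> hit [8,8], descend [4, 13]
    N4 x:[1,7/3] y:[8,11] z:[-3,8] -> miss, prune
    N13 x:[22/3,12] y:[9,31/2] z:[-2,6] -> miss, prune
  N8 x:[-2/3,16/3] y:[-2,9] z:[22,39] -> miss, prune
  N12 x:[-5/3,19/3] y:[3/2,15/2] z:[2,19] -> hit [2,19/3], descend [9, 10]
    N9 x:[3,19/3] y:[2,11/2] z:[2,19] -> hit [3,11/2] leaf, test {P3(miss), P16(miss)}
    N10 x:[-5/3,1/3] y:[3/2,15/2] z:[3,7] -> miss, prune

Visited [0, 3, 1, 2, 5, 4, 13, 8, 12, 9, 10]. Tests: 11 box, 1 leaf. Nearest: miss.

== RESULT ==
11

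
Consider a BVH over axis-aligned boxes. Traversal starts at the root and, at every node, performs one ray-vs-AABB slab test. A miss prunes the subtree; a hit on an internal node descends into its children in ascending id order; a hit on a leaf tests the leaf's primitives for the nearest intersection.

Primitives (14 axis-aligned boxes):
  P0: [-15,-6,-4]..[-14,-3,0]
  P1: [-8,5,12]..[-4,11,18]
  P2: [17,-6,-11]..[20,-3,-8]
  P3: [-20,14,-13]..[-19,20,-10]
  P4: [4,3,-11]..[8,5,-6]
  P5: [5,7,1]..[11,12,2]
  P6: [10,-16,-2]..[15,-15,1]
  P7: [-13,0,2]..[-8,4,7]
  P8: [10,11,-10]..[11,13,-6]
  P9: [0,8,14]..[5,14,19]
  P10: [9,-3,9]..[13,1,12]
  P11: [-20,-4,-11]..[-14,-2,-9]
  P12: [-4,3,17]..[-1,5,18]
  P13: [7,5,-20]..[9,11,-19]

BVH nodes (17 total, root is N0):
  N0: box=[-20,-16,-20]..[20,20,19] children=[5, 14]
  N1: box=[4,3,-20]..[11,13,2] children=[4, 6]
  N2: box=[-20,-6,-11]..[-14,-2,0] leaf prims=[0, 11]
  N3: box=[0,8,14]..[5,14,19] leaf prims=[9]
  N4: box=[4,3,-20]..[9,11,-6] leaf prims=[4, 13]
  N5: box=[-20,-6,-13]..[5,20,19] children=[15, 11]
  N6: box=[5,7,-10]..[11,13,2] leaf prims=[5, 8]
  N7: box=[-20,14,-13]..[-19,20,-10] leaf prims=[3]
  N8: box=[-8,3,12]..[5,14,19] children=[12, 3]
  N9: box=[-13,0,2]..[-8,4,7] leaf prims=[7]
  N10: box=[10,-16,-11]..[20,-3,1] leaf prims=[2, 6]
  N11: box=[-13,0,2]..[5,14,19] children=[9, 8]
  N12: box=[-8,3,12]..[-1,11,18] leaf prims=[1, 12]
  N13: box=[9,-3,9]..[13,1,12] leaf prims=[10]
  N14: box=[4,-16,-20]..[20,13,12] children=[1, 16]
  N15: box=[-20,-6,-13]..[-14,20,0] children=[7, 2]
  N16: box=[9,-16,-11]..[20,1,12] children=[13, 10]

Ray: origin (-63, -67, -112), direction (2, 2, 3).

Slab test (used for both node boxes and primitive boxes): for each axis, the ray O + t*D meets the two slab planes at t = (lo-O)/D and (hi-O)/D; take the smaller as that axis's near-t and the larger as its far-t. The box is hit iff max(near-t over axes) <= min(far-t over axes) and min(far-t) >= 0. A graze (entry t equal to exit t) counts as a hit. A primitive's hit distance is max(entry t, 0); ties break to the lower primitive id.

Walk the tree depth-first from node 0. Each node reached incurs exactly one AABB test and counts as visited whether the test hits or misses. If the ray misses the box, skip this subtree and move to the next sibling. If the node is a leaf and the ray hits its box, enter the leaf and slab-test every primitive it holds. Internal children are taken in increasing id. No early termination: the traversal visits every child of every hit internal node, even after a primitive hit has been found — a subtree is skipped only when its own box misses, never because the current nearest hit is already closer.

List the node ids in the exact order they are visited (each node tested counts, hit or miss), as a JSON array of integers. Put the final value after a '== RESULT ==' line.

Trace the traversal:
N0 x:[43/2,83/2] y:[51/2,87/2] z:[92/3,131/3] -> hit [92/3,83/2], descend [5, 14]
  N5 x:[43/2,34] y:[61/2,87/2] z:[33,131/3] -> hit [33,34], descend [11, 15]
    N11 x:[25,34] y:[67/2,81/2] z:[38,131/3] -> miss, prune
    N15 x:[43/2,49/2] y:[61/2,87/2] z:[33,112/3] -> miss, prune
  N14 x:[67/2,83/2] y:[51/2,40] z:[92/3,124/3] -> hit [67/2,40], descend [1, 16]
    N1 x:[67/2,37] y:[35,40] z:[92/3,38] -> hit [35,37], descend [4, 6]
      N4 x:[67/2,36] y:[35,39] z:[92/3,106/3] -> hit [35,106/3] leaf, test {P4@t=35, P13(miss)}
      N6 x:[34,37] y:[37,40] z:[34,38] -> hit [37,37] leaf, test {P5(miss), P8(miss)}
    N16 x:[36,83/2] y:[51/2,34] z:[101/3,124/3] -> miss, prune

order=[0, 5, 11, 15, 14, 1, 4, 6, 16]  |boxes|=9  |leaves|=2  hit=P4

== RESULT ==
[0, 5, 11, 15, 14, 1, 4, 6, 16]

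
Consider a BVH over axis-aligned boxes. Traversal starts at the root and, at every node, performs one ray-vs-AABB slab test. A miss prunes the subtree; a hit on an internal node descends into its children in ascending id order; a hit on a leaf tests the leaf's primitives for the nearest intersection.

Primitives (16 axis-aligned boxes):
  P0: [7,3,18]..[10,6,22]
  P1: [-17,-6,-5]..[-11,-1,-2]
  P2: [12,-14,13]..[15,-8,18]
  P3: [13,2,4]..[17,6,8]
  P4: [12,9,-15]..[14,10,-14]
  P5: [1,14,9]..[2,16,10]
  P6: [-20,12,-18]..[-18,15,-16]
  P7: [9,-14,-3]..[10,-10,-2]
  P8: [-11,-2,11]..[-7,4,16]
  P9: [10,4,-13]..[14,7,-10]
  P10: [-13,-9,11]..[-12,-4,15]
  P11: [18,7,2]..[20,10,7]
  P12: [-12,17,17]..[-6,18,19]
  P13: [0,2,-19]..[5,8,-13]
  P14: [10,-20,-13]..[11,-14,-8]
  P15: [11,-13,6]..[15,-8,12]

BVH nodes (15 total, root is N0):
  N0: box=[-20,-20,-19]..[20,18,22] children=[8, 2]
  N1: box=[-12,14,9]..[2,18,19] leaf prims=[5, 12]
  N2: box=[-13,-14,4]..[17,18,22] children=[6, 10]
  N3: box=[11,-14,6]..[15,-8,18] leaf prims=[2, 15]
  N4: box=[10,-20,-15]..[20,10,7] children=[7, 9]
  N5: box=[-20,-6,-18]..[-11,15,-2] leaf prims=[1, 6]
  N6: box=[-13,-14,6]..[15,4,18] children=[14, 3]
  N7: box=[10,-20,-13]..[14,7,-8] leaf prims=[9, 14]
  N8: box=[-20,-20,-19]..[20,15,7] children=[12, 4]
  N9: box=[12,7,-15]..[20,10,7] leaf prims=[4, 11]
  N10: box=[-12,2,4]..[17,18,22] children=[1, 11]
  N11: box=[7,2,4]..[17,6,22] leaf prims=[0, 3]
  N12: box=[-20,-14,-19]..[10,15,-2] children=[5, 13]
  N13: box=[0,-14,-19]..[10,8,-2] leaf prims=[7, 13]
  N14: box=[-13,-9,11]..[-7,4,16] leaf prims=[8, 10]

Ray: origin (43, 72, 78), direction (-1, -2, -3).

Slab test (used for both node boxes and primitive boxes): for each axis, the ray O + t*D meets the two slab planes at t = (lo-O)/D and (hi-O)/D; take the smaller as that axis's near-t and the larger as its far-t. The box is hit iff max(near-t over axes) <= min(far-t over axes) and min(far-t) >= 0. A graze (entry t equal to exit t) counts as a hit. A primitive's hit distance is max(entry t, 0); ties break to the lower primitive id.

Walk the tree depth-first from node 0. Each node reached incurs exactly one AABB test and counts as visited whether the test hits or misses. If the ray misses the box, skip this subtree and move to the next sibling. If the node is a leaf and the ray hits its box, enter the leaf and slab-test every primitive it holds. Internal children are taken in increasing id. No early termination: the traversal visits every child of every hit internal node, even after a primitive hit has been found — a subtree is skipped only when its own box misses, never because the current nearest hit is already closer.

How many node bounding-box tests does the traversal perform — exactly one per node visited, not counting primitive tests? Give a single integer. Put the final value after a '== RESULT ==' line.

Traverse from the root:
N0 x:[23,63] y:[27,46] z:[56/3,97/3] -> hit [27,97/3], descend [2, 8]
  N2 x:[26,56] y:[27,43] z:[56/3,74/3] -> miss, prune
  N8 x:[23,63] y:[57/2,46] z:[71/3,97/3] -> hit [57/2,97/3], descend [4, 12]
    N4 x:[23,33] y:[31,46] z:[71/3,31] -> hit [31,31], descend [7, 9]
      N7 x:[29,33] y:[65/2,46] z:[86/3,91/3] -> miss, prune
      N9 x:[23,31] y:[31,65/2] z:[71/3,31] -> hit [31,31] leaf, test {P4@t=31, P11(miss)}
    N12 x:[33,63] y:[57/2,43] z:[80/3,97/3] -> miss, prune

order=[0, 2, 8, 4, 7, 9, 12]  |boxes|=7  |leaves|=1  hit=P4

== RESULT ==
7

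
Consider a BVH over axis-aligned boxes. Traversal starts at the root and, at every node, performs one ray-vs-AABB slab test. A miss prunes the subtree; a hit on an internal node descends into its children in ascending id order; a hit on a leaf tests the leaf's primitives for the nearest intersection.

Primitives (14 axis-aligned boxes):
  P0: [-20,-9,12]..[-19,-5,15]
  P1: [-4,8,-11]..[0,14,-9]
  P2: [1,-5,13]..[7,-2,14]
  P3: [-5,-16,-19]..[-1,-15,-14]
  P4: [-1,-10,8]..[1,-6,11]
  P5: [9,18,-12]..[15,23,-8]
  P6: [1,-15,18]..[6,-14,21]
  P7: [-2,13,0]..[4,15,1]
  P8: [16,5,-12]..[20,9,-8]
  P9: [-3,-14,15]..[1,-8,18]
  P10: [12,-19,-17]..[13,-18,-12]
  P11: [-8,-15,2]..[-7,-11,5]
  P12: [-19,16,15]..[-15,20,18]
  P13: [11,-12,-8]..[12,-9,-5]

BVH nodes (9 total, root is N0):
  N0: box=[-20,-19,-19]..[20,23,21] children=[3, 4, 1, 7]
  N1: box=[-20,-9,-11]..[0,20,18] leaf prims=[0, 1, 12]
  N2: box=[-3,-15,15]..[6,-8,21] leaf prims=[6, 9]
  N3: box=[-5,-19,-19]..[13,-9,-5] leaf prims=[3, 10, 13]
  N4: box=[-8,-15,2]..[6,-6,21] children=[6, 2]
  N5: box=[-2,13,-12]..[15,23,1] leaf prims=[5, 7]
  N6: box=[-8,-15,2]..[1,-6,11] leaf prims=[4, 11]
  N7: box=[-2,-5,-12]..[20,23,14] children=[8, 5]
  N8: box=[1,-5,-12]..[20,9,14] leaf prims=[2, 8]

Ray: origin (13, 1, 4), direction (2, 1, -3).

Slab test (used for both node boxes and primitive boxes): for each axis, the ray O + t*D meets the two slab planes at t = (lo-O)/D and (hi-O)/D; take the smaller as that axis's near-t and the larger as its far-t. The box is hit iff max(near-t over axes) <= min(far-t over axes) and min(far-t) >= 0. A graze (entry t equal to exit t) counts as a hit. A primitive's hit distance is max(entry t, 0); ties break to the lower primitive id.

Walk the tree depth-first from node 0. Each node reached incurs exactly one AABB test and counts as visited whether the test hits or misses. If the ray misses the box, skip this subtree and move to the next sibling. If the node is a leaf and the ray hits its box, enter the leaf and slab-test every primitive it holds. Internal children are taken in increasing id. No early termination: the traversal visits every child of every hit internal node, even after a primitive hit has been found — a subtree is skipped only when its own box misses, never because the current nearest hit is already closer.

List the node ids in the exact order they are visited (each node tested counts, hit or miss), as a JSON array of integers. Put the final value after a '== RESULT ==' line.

Walk:
N0 x:[-33/2,7/2] y:[-20,22] z:[-17/3,23/3] -> hit [-17/3,7/2], descend [1, 3, 4, 7]
  N1 x:[-33/2,-13/2] y:[-10,19] z:[-14/3,5] -> miss, prune
  N3 x:[-9,0] y:[-20,-10] z:[3,23/3] -> miss, prune
  N4 x:[-21/2,-7/2] y:[-16,-7] z:[-17/3,2/3] -> miss, prune
  N7 x:[-15/2,7/2] y:[-6,22] z:[-10/3,16/3] -> hit [-10/3,7/2], descend [5, 8]
    N5 x:[-15/2,1] y:[12,22] z:[1,16/3] -> miss, prune
    N8 x:[-6,7/2] y:[-6,8] z:[-10/3,16/3] -> hit [-10/3,7/2] leaf, test {P2(miss), P8(miss)}

Summary -> nodes [0, 1, 3, 4, 7, 5, 8]; box-tests=7; leaf-entries=1; first=miss

== RESULT ==
[0, 1, 3, 4, 7, 5, 8]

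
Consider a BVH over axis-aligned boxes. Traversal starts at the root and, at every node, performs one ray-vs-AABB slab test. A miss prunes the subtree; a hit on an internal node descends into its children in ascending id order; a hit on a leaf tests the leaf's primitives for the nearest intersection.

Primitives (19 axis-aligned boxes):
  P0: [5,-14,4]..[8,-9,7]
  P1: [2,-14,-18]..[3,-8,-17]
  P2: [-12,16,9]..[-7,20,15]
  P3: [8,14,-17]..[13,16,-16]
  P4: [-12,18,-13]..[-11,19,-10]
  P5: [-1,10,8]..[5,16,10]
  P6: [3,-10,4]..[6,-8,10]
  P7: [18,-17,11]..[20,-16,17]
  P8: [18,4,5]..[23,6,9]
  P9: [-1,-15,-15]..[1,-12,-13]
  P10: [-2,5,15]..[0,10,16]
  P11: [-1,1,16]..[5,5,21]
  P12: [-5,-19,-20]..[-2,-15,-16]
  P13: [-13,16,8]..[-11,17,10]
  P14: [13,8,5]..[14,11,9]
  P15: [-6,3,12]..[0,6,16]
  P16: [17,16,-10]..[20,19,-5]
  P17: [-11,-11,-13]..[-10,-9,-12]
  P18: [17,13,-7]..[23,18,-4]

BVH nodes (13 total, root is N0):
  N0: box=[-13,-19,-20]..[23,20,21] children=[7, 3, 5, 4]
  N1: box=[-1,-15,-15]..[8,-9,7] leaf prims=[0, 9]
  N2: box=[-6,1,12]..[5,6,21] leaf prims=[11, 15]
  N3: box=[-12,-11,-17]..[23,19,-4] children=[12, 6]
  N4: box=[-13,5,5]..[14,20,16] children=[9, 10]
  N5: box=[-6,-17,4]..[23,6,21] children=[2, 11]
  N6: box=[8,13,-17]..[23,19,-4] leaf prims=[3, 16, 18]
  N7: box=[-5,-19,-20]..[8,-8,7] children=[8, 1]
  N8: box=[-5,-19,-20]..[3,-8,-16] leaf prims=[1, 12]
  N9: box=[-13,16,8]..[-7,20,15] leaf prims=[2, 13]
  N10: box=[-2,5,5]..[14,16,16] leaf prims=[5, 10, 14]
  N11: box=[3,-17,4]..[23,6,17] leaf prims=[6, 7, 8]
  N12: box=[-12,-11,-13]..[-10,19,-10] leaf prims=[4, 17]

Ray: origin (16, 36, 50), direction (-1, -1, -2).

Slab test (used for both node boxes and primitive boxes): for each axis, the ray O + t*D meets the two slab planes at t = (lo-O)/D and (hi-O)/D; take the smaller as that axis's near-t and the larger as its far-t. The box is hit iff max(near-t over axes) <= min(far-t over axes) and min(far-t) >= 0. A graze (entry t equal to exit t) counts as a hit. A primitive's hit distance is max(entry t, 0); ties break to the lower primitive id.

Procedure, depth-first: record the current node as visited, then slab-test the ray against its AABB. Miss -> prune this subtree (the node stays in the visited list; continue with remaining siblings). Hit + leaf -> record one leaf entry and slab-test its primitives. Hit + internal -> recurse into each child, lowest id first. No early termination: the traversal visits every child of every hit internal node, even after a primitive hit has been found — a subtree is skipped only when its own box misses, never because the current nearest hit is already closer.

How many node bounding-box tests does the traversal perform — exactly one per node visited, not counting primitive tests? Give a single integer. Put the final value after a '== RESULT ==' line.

Traverse from the root:
N0 x:[-7,29] y:[16,55] z:[29/2,35] -> hit [16,29], descend [3, 4, 5, 7]
  N3 x:[-7,28] y:[17,47] z:[27,67/2] -> hit [27,28], descend [6, 12]
    N6 x:[-7,8] y:[17,23] z:[27,67/2] -> miss, prune
    N12 x:[26,28] y:[17,47] z:[30,63/2] -> miss, prune
  N4 x:[2,29] y:[16,31] z:[17,45/2] -> hit [17,45/2], descend [9, 10]
    N9 x:[23,29] y:[16,20] z:[35/2,21] -> miss, prune
    N10 x:[2,18] y:[20,31] z:[17,45/2] -> miss, prune
  N5 x:[-7,22] y:[30,53] z:[29/2,23] -> miss, prune
  N7 x:[8,21] y:[44,55] z:[43/2,35] -> miss, prune

order=[0, 3, 6, 12, 4, 9, 10, 5, 7]  |boxes|=9  |leaves|=0  hit=miss

== RESULT ==
9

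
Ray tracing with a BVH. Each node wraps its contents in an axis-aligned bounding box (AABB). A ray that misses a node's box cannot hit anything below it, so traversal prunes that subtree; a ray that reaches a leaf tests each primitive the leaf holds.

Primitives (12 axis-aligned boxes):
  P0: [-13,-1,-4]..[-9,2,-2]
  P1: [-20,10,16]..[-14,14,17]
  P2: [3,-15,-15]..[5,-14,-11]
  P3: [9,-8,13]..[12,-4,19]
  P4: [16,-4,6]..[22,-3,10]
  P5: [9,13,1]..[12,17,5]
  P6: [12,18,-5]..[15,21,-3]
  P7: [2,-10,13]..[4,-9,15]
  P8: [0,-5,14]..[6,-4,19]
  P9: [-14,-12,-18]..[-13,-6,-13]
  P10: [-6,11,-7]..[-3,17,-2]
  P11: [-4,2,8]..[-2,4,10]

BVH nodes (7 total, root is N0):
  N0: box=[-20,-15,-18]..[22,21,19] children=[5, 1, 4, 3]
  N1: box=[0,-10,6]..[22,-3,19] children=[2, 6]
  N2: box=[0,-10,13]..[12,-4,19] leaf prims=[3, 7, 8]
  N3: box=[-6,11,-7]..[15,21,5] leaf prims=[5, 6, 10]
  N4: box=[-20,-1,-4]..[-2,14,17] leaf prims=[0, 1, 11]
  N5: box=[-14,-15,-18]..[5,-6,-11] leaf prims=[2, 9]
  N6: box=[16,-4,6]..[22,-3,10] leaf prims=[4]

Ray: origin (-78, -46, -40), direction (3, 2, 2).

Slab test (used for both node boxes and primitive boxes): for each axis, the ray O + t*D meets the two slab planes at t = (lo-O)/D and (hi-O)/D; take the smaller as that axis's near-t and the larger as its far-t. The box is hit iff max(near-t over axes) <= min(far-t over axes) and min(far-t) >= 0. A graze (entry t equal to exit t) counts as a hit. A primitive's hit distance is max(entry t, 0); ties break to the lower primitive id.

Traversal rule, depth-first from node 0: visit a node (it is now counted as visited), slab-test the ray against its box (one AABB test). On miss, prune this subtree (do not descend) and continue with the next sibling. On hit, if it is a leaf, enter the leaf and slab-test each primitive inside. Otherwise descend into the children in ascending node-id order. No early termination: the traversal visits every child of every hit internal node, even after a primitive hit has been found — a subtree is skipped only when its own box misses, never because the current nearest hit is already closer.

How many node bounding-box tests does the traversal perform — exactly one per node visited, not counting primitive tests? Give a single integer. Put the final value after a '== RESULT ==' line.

Traverse from the root:
N0 x:[58/3,100/3] y:[31/2,67/2] z:[11,59/2] -> hit [58/3,59/2], descend [1, 3, 4, 5]
  N1 x:[26,100/3] y:[18,43/2] z:[23,59/2] -> miss, prune
  N3 x:[24,31] y:[57/2,67/2] z:[33/2,45/2] -> miss, prune
  N4 x:[58/3,76/3] y:[45/2,30] z:[18,57/2] -> hit [45/2,76/3] leaf, test {P0(miss), P1(miss), P11@t=74/3}
  N5 x:[64/3,83/3] y:[31/2,20] z:[11,29/2] -> miss, prune

Summary -> nodes [0, 1, 3, 4, 5]; box-tests=5; leaf-entries=1; first=P11

== RESULT ==
5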